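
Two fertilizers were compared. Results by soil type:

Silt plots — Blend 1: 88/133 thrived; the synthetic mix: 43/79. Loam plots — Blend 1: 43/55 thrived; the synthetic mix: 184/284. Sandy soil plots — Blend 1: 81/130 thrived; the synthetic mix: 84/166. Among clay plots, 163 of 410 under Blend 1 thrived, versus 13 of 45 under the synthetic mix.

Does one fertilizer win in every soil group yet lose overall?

Silt: Blend 1 88/133 = 66.2%, the synthetic mix 43/79 = 54.4% → Blend 1
Loam: Blend 1 43/55 = 78.2%, the synthetic mix 184/284 = 64.8% → Blend 1
Sandy soil: Blend 1 81/130 = 62.3%, the synthetic mix 84/166 = 50.6% → Blend 1
Clay: Blend 1 163/410 = 39.8%, the synthetic mix 13/45 = 28.9% → Blend 1
Overall: Blend 1 375/728 = 51.5%, the synthetic mix 324/574 = 56.4% → the synthetic mix
Blend 1 wins each soil group but the synthetic mix wins overall — the comparison reverses. Blend 1's plots skew toward clay, which has a lower base rate.

Yes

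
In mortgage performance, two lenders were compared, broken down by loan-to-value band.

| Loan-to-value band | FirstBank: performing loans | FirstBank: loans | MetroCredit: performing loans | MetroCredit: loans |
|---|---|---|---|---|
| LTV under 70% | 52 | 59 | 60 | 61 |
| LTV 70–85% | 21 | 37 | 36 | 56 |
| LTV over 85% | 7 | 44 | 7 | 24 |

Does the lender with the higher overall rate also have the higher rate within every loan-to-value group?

LTV under 70%: FirstBank 52/59 = 88.1%, MetroCredit 60/61 = 98.4% → MetroCredit
LTV 70–85%: FirstBank 21/37 = 56.8%, MetroCredit 36/56 = 64.3% → MetroCredit
LTV over 85%: FirstBank 7/44 = 15.9%, MetroCredit 7/24 = 29.2% → MetroCredit
Overall: FirstBank 80/140 = 57.1%, MetroCredit 103/141 = 73.0% → MetroCredit
MetroCredit wins overall and in every loan-to-value group — no reversal.

Yes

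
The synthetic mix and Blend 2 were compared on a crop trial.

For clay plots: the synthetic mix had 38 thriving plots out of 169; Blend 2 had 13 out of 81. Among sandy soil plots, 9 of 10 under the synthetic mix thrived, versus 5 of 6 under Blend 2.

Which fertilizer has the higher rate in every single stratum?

the synthetic mix

Clay: the synthetic mix 38/169 = 22.5%, Blend 2 13/81 = 16.0% → the synthetic mix
Sandy soil: the synthetic mix 9/10 = 90.0%, Blend 2 5/6 = 83.3% → the synthetic mix
The synthetic mix has the higher rate in both groups.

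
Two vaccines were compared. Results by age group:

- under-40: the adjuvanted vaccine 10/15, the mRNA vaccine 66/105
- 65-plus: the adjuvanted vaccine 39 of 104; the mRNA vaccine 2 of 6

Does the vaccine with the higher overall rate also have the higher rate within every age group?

No

Under-40: the adjuvanted vaccine 10/15 = 66.7%, the mRNA vaccine 66/105 = 62.9% → the adjuvanted vaccine
65-plus: the adjuvanted vaccine 39/104 = 37.5%, the mRNA vaccine 2/6 = 33.3% → the adjuvanted vaccine
Overall: the adjuvanted vaccine 49/119 = 41.2%, the mRNA vaccine 68/111 = 61.3% → the mRNA vaccine
The adjuvanted vaccine wins each age group but the mRNA vaccine wins overall — the comparison reverses. The adjuvanted vaccine's recipients skew toward 65-plus, which has a lower base rate.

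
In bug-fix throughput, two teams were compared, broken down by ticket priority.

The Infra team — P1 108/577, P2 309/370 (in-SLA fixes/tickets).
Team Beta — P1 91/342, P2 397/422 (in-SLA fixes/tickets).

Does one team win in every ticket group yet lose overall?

P1: the Infra team 108/577 = 18.7%, Team Beta 91/342 = 26.6% → Team Beta
P2: the Infra team 309/370 = 83.5%, Team Beta 397/422 = 94.1% → Team Beta
Overall: the Infra team 417/947 = 44.0%, Team Beta 488/764 = 63.9% → Team Beta
Team Beta wins overall and in every ticket group — no reversal.

No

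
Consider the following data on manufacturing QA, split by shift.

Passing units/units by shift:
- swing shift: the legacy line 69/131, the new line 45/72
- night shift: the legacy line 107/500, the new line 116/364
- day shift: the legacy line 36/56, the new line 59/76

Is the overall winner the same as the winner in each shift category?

Yes

Swing shift: the legacy line 69/131 = 52.7%, the new line 45/72 = 62.5% → the new line
Night shift: the legacy line 107/500 = 21.4%, the new line 116/364 = 31.9% → the new line
Day shift: the legacy line 36/56 = 64.3%, the new line 59/76 = 77.6% → the new line
Overall: the legacy line 212/687 = 30.9%, the new line 220/512 = 43.0% → the new line
The new line wins overall and in every shift group — no reversal.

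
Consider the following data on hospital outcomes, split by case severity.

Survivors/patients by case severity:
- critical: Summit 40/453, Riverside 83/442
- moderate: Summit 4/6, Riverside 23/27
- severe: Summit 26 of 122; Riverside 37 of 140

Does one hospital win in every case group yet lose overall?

No

Critical: Summit 40/453 = 8.8%, Riverside 83/442 = 18.8% → Riverside
Moderate: Summit 4/6 = 66.7%, Riverside 23/27 = 85.2% → Riverside
Severe: Summit 26/122 = 21.3%, Riverside 37/140 = 26.4% → Riverside
Overall: Summit 70/581 = 12.0%, Riverside 143/609 = 23.5% → Riverside
Riverside wins overall and in every case group — no reversal.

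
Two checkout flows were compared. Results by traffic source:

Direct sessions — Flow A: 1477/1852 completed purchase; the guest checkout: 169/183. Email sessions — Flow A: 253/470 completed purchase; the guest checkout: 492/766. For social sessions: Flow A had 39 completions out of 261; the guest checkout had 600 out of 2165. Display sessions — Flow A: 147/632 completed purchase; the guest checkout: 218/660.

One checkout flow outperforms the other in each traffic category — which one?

Direct: Flow A 1477/1852 = 79.8%, the guest checkout 169/183 = 92.3% → the guest checkout
Email: Flow A 253/470 = 53.8%, the guest checkout 492/766 = 64.2% → the guest checkout
Social: Flow A 39/261 = 14.9%, the guest checkout 600/2165 = 27.7% → the guest checkout
Display: Flow A 147/632 = 23.3%, the guest checkout 218/660 = 33.0% → the guest checkout
The guest checkout has the higher rate in all 4 groups.

the guest checkout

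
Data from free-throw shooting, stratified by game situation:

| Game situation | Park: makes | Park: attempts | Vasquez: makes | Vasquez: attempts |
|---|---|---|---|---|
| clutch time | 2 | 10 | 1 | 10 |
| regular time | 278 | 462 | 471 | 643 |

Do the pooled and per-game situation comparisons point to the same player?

Clutch time: Park 2/10 = 20.0%, Vasquez 1/10 = 10.0% → Park
Regular time: Park 278/462 = 60.2%, Vasquez 471/643 = 73.3% → Vasquez
Overall: Park 280/472 = 59.3%, Vasquez 472/653 = 72.3% → Vasquez
Neither sweeps: Park wins 1 of 2 groups, Vasquez wins 1. Vasquez wins overall but not every group — no Simpson reversal.

No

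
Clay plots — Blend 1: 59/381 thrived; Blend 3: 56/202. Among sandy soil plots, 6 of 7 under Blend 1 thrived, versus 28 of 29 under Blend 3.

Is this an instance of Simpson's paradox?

Clay: Blend 1 59/381 = 15.5%, Blend 3 56/202 = 27.7% → Blend 3
Sandy soil: Blend 1 6/7 = 85.7%, Blend 3 28/29 = 96.6% → Blend 3
Overall: Blend 1 65/388 = 16.8%, Blend 3 84/231 = 36.4% → Blend 3
Blend 3 wins overall and in every soil group — no reversal.

No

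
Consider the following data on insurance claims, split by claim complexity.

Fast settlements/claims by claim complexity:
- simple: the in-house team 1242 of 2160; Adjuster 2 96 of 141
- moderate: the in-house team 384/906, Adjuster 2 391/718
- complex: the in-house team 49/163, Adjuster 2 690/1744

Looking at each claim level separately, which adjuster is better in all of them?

Simple: the in-house team 1242/2160 = 57.5%, Adjuster 2 96/141 = 68.1% → Adjuster 2
Moderate: the in-house team 384/906 = 42.4%, Adjuster 2 391/718 = 54.5% → Adjuster 2
Complex: the in-house team 49/163 = 30.1%, Adjuster 2 690/1744 = 39.6% → Adjuster 2
Adjuster 2 has the higher rate in all 3 groups.

Adjuster 2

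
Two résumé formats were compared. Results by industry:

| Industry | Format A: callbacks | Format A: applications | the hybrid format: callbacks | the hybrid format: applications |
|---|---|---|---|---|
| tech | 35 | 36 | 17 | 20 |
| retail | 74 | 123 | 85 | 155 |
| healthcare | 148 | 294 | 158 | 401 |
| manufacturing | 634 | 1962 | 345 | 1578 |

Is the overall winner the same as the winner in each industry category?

Tech: Format A 35/36 = 97.2%, the hybrid format 17/20 = 85.0% → Format A
Retail: Format A 74/123 = 60.2%, the hybrid format 85/155 = 54.8% → Format A
Healthcare: Format A 148/294 = 50.3%, the hybrid format 158/401 = 39.4% → Format A
Manufacturing: Format A 634/1962 = 32.3%, the hybrid format 345/1578 = 21.9% → Format A
Overall: Format A 891/2415 = 36.9%, the hybrid format 605/2154 = 28.1% → Format A
Format A wins overall and in every industry group — no reversal.

Yes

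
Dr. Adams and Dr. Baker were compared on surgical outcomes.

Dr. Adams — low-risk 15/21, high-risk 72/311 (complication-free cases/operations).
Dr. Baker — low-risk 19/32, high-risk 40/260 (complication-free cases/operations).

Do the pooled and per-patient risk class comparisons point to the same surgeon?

Low-risk: Dr. Adams 15/21 = 71.4%, Dr. Baker 19/32 = 59.4% → Dr. Adams
High-risk: Dr. Adams 72/311 = 23.2%, Dr. Baker 40/260 = 15.4% → Dr. Adams
Overall: Dr. Adams 87/332 = 26.2%, Dr. Baker 59/292 = 20.2% → Dr. Adams
Dr. Adams wins overall and in every patient risk group — no reversal.

Yes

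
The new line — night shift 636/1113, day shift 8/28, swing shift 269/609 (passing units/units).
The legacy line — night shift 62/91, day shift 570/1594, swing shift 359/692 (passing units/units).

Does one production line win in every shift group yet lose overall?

Night shift: the new line 636/1113 = 57.1%, the legacy line 62/91 = 68.1% → the legacy line
Day shift: the new line 8/28 = 28.6%, the legacy line 570/1594 = 35.8% → the legacy line
Swing shift: the new line 269/609 = 44.2%, the legacy line 359/692 = 51.9% → the legacy line
Overall: the new line 913/1750 = 52.2%, the legacy line 991/2377 = 41.7% → the new line
The legacy line wins each shift group but the new line wins overall — the comparison reverses. The legacy line's units skew toward day shift, which has a lower base rate.

Yes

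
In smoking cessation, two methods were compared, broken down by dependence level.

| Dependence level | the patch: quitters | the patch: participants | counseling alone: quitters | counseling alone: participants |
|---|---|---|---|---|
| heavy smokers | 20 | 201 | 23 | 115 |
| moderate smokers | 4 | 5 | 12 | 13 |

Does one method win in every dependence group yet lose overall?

No

Heavy smokers: the patch 20/201 = 10.0%, counseling alone 23/115 = 20.0% → counseling alone
Moderate smokers: the patch 4/5 = 80.0%, counseling alone 12/13 = 92.3% → counseling alone
Overall: the patch 24/206 = 11.7%, counseling alone 35/128 = 27.3% → counseling alone
Counseling alone wins overall and in every dependence group — no reversal.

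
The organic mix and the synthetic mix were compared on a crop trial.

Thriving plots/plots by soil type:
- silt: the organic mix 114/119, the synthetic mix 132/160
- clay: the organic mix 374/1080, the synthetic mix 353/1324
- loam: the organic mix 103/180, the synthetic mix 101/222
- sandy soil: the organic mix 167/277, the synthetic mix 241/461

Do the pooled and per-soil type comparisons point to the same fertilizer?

Yes

Silt: the organic mix 114/119 = 95.8%, the synthetic mix 132/160 = 82.5% → the organic mix
Clay: the organic mix 374/1080 = 34.6%, the synthetic mix 353/1324 = 26.7% → the organic mix
Loam: the organic mix 103/180 = 57.2%, the synthetic mix 101/222 = 45.5% → the organic mix
Sandy soil: the organic mix 167/277 = 60.3%, the synthetic mix 241/461 = 52.3% → the organic mix
Overall: the organic mix 758/1656 = 45.8%, the synthetic mix 827/2167 = 38.2% → the organic mix
The organic mix wins overall and in every soil group — no reversal.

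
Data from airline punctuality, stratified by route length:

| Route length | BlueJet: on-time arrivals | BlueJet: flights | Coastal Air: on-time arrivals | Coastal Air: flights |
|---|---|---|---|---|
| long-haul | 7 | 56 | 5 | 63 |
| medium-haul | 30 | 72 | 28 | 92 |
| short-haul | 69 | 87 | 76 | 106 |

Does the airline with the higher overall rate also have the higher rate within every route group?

Long-haul: BlueJet 7/56 = 12.5%, Coastal Air 5/63 = 7.9% → BlueJet
Medium-haul: BlueJet 30/72 = 41.7%, Coastal Air 28/92 = 30.4% → BlueJet
Short-haul: BlueJet 69/87 = 79.3%, Coastal Air 76/106 = 71.7% → BlueJet
Overall: BlueJet 106/215 = 49.3%, Coastal Air 109/261 = 41.8% → BlueJet
BlueJet wins overall and in every route group — no reversal.

Yes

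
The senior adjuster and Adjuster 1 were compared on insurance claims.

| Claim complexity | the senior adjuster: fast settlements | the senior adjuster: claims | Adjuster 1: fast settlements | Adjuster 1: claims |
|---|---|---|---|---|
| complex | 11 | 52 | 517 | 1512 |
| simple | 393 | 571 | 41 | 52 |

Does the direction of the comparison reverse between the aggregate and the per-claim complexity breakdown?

Yes

Complex: the senior adjuster 11/52 = 21.2%, Adjuster 1 517/1512 = 34.2% → Adjuster 1
Simple: the senior adjuster 393/571 = 68.8%, Adjuster 1 41/52 = 78.8% → Adjuster 1
Overall: the senior adjuster 404/623 = 64.8%, Adjuster 1 558/1564 = 35.7% → the senior adjuster
Adjuster 1 wins each claim group but the senior adjuster wins overall — the comparison reverses. Adjuster 1's claims skew toward complex, which has a lower base rate.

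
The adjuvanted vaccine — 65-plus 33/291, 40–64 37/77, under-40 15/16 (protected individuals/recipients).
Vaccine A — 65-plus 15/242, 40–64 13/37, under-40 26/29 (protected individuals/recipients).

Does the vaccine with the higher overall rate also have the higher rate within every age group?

Yes

65-plus: the adjuvanted vaccine 33/291 = 11.3%, Vaccine A 15/242 = 6.2% → the adjuvanted vaccine
40–64: the adjuvanted vaccine 37/77 = 48.1%, Vaccine A 13/37 = 35.1% → the adjuvanted vaccine
Under-40: the adjuvanted vaccine 15/16 = 93.8%, Vaccine A 26/29 = 89.7% → the adjuvanted vaccine
Overall: the adjuvanted vaccine 85/384 = 22.1%, Vaccine A 54/308 = 17.5% → the adjuvanted vaccine
The adjuvanted vaccine wins overall and in every age group — no reversal.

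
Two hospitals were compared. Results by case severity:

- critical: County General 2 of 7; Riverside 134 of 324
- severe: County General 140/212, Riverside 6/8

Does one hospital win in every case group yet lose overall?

Yes

Critical: County General 2/7 = 28.6%, Riverside 134/324 = 41.4% → Riverside
Severe: County General 140/212 = 66.0%, Riverside 6/8 = 75.0% → Riverside
Overall: County General 142/219 = 64.8%, Riverside 140/332 = 42.2% → County General
Riverside wins each case group but County General wins overall — the comparison reverses. Riverside's patients skew toward critical, which has a lower base rate.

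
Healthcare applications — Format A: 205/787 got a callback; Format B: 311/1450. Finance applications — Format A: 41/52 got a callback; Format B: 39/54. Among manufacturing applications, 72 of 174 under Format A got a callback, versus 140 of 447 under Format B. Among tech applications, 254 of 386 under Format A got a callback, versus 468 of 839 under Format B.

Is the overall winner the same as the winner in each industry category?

Yes

Healthcare: Format A 205/787 = 26.0%, Format B 311/1450 = 21.4% → Format A
Finance: Format A 41/52 = 78.8%, Format B 39/54 = 72.2% → Format A
Manufacturing: Format A 72/174 = 41.4%, Format B 140/447 = 31.3% → Format A
Tech: Format A 254/386 = 65.8%, Format B 468/839 = 55.8% → Format A
Overall: Format A 572/1399 = 40.9%, Format B 958/2790 = 34.3% → Format A
Format A wins overall and in every industry group — no reversal.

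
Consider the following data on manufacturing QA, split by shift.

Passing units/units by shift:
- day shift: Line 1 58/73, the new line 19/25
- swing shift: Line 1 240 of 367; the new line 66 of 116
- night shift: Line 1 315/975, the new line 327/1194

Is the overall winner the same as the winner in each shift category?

Yes

Day shift: Line 1 58/73 = 79.5%, the new line 19/25 = 76.0% → Line 1
Swing shift: Line 1 240/367 = 65.4%, the new line 66/116 = 56.9% → Line 1
Night shift: Line 1 315/975 = 32.3%, the new line 327/1194 = 27.4% → Line 1
Overall: Line 1 613/1415 = 43.3%, the new line 412/1335 = 30.9% → Line 1
Line 1 wins overall and in every shift group — no reversal.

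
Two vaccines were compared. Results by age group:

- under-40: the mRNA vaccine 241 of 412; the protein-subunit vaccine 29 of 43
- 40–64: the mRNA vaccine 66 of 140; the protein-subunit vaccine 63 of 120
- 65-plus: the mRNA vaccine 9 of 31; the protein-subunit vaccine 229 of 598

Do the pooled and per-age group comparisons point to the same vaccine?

Under-40: the mRNA vaccine 241/412 = 58.5%, the protein-subunit vaccine 29/43 = 67.4% → the protein-subunit vaccine
40–64: the mRNA vaccine 66/140 = 47.1%, the protein-subunit vaccine 63/120 = 52.5% → the protein-subunit vaccine
65-plus: the mRNA vaccine 9/31 = 29.0%, the protein-subunit vaccine 229/598 = 38.3% → the protein-subunit vaccine
Overall: the mRNA vaccine 316/583 = 54.2%, the protein-subunit vaccine 321/761 = 42.2% → the mRNA vaccine
The protein-subunit vaccine wins each age group but the mRNA vaccine wins overall — the comparison reverses. The protein-subunit vaccine's recipients skew toward 65-plus, which has a lower base rate.

No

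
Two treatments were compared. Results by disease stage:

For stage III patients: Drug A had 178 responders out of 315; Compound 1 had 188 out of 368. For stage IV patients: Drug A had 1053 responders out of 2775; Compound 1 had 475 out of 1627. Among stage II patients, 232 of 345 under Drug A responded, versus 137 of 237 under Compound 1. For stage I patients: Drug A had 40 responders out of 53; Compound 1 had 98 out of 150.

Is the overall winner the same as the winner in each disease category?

Stage III: Drug A 178/315 = 56.5%, Compound 1 188/368 = 51.1% → Drug A
Stage IV: Drug A 1053/2775 = 37.9%, Compound 1 475/1627 = 29.2% → Drug A
Stage II: Drug A 232/345 = 67.2%, Compound 1 137/237 = 57.8% → Drug A
Stage I: Drug A 40/53 = 75.5%, Compound 1 98/150 = 65.3% → Drug A
Overall: Drug A 1503/3488 = 43.1%, Compound 1 898/2382 = 37.7% → Drug A
Drug A wins overall and in every disease group — no reversal.

Yes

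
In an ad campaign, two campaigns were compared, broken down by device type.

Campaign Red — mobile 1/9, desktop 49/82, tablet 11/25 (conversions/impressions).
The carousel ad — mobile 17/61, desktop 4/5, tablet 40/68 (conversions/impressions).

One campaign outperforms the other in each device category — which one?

the carousel ad

Mobile: Campaign Red 1/9 = 11.1%, the carousel ad 17/61 = 27.9% → the carousel ad
Desktop: Campaign Red 49/82 = 59.8%, the carousel ad 4/5 = 80.0% → the carousel ad
Tablet: Campaign Red 11/25 = 44.0%, the carousel ad 40/68 = 58.8% → the carousel ad
The carousel ad has the higher rate in all 3 groups.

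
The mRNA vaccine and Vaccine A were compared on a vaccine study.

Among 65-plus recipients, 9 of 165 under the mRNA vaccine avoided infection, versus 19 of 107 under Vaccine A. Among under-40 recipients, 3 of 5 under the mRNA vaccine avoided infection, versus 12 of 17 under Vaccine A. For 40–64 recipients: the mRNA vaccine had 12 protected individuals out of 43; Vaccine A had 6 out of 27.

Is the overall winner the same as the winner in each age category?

65-plus: the mRNA vaccine 9/165 = 5.5%, Vaccine A 19/107 = 17.8% → Vaccine A
Under-40: the mRNA vaccine 3/5 = 60.0%, Vaccine A 12/17 = 70.6% → Vaccine A
40–64: the mRNA vaccine 12/43 = 27.9%, Vaccine A 6/27 = 22.2% → the mRNA vaccine
Overall: the mRNA vaccine 24/213 = 11.3%, Vaccine A 37/151 = 24.5% → Vaccine A
Neither sweeps: the mRNA vaccine wins 1 of 3 groups, Vaccine A wins 2. Vaccine A wins overall but not every group — no Simpson reversal.

No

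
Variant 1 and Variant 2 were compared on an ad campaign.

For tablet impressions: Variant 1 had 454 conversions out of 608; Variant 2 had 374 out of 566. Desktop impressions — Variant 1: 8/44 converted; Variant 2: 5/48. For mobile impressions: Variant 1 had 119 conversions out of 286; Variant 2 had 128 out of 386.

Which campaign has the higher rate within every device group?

Variant 1

Tablet: Variant 1 454/608 = 74.7%, Variant 2 374/566 = 66.1% → Variant 1
Desktop: Variant 1 8/44 = 18.2%, Variant 2 5/48 = 10.4% → Variant 1
Mobile: Variant 1 119/286 = 41.6%, Variant 2 128/386 = 33.2% → Variant 1
Variant 1 has the higher rate in all 3 groups.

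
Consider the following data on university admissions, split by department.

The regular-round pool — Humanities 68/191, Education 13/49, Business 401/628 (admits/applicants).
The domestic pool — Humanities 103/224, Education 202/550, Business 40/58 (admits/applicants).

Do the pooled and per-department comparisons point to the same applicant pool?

Humanities: the regular-round pool 68/191 = 35.6%, the domestic pool 103/224 = 46.0% → the domestic pool
Education: the regular-round pool 13/49 = 26.5%, the domestic pool 202/550 = 36.7% → the domestic pool
Business: the regular-round pool 401/628 = 63.9%, the domestic pool 40/58 = 69.0% → the domestic pool
Overall: the regular-round pool 482/868 = 55.5%, the domestic pool 345/832 = 41.5% → the regular-round pool
The domestic pool wins each department group but the regular-round pool wins overall — the comparison reverses. The domestic pool's applicants skew toward Education, which has a lower base rate.

No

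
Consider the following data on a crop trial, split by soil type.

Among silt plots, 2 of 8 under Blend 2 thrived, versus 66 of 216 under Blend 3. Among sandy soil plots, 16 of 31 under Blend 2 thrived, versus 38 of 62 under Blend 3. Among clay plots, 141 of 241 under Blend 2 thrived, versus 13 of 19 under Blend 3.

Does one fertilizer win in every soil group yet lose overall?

Yes

Silt: Blend 2 2/8 = 25.0%, Blend 3 66/216 = 30.6% → Blend 3
Sandy soil: Blend 2 16/31 = 51.6%, Blend 3 38/62 = 61.3% → Blend 3
Clay: Blend 2 141/241 = 58.5%, Blend 3 13/19 = 68.4% → Blend 3
Overall: Blend 2 159/280 = 56.8%, Blend 3 117/297 = 39.4% → Blend 2
Blend 3 wins each soil group but Blend 2 wins overall — the comparison reverses. Blend 3's plots skew toward silt, which has a lower base rate.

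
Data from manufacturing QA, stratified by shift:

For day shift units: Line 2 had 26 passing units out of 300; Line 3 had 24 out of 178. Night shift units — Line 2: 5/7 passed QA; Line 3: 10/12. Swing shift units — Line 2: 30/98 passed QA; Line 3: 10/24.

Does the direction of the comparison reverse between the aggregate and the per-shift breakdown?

No

Day shift: Line 2 26/300 = 8.7%, Line 3 24/178 = 13.5% → Line 3
Night shift: Line 2 5/7 = 71.4%, Line 3 10/12 = 83.3% → Line 3
Swing shift: Line 2 30/98 = 30.6%, Line 3 10/24 = 41.7% → Line 3
Overall: Line 2 61/405 = 15.1%, Line 3 44/214 = 20.6% → Line 3
Line 3 wins overall and in every shift group — no reversal.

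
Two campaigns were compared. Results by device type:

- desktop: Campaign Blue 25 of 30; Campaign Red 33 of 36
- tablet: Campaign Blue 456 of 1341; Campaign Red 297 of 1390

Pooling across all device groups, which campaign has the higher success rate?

Campaign Blue

Desktop: Campaign Blue 25/30 = 83.3%, Campaign Red 33/36 = 91.7% → Campaign Red
Tablet: Campaign Blue 456/1341 = 34.0%, Campaign Red 297/1390 = 21.4% → Campaign Blue
Overall: Campaign Blue 481/1371 = 35.1%, Campaign Red 330/1426 = 23.1% → Campaign Blue
(Neither sweeps every device group, but Campaign Blue has the higher pooled rate.)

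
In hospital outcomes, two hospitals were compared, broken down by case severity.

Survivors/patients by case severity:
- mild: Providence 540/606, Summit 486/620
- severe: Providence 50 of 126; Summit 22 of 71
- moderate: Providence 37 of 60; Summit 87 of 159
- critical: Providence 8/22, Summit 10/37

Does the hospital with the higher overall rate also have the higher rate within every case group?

Mild: Providence 540/606 = 89.1%, Summit 486/620 = 78.4% → Providence
Severe: Providence 50/126 = 39.7%, Summit 22/71 = 31.0% → Providence
Moderate: Providence 37/60 = 61.7%, Summit 87/159 = 54.7% → Providence
Critical: Providence 8/22 = 36.4%, Summit 10/37 = 27.0% → Providence
Overall: Providence 635/814 = 78.0%, Summit 605/887 = 68.2% → Providence
Providence wins overall and in every case group — no reversal.

Yes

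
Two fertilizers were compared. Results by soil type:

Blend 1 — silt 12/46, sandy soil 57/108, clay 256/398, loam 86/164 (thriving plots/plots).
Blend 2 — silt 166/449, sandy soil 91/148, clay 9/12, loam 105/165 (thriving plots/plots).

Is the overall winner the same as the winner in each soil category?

No

Silt: Blend 1 12/46 = 26.1%, Blend 2 166/449 = 37.0% → Blend 2
Sandy soil: Blend 1 57/108 = 52.8%, Blend 2 91/148 = 61.5% → Blend 2
Clay: Blend 1 256/398 = 64.3%, Blend 2 9/12 = 75.0% → Blend 2
Loam: Blend 1 86/164 = 52.4%, Blend 2 105/165 = 63.6% → Blend 2
Overall: Blend 1 411/716 = 57.4%, Blend 2 371/774 = 47.9% → Blend 1
Blend 2 wins each soil group but Blend 1 wins overall — the comparison reverses. Blend 2's plots skew toward silt, which has a lower base rate.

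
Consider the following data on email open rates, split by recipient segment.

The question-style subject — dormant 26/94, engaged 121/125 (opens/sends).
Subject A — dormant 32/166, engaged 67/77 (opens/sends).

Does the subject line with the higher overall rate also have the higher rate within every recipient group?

Dormant: the question-style subject 26/94 = 27.7%, Subject A 32/166 = 19.3% → the question-style subject
Engaged: the question-style subject 121/125 = 96.8%, Subject A 67/77 = 87.0% → the question-style subject
Overall: the question-style subject 147/219 = 67.1%, Subject A 99/243 = 40.7% → the question-style subject
The question-style subject wins overall and in every recipient group — no reversal.

Yes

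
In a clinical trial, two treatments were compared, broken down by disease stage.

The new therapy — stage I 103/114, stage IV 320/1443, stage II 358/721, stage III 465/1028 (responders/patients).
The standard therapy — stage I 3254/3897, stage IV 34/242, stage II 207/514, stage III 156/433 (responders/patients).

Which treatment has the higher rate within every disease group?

Stage I: the new therapy 103/114 = 90.4%, the standard therapy 3254/3897 = 83.5% → the new therapy
Stage IV: the new therapy 320/1443 = 22.2%, the standard therapy 34/242 = 14.0% → the new therapy
Stage II: the new therapy 358/721 = 49.7%, the standard therapy 207/514 = 40.3% → the new therapy
Stage III: the new therapy 465/1028 = 45.2%, the standard therapy 156/433 = 36.0% → the new therapy
The new therapy has the higher rate in all 4 groups.

the new therapy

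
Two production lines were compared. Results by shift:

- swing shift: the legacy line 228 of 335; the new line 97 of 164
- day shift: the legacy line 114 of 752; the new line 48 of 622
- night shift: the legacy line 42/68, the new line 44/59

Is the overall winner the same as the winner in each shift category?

No

Swing shift: the legacy line 228/335 = 68.1%, the new line 97/164 = 59.1% → the legacy line
Day shift: the legacy line 114/752 = 15.2%, the new line 48/622 = 7.7% → the legacy line
Night shift: the legacy line 42/68 = 61.8%, the new line 44/59 = 74.6% → the new line
Overall: the legacy line 384/1155 = 33.2%, the new line 189/845 = 22.4% → the legacy line
Neither sweeps: the legacy line wins 2 of 3 groups, the new line wins 1. The legacy line wins overall but not every group — no Simpson reversal.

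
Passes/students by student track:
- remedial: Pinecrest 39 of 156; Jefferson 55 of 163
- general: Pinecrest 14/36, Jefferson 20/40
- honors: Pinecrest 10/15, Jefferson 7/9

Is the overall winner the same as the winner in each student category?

Remedial: Pinecrest 39/156 = 25.0%, Jefferson 55/163 = 33.7% → Jefferson
General: Pinecrest 14/36 = 38.9%, Jefferson 20/40 = 50.0% → Jefferson
Honors: Pinecrest 10/15 = 66.7%, Jefferson 7/9 = 77.8% → Jefferson
Overall: Pinecrest 63/207 = 30.4%, Jefferson 82/212 = 38.7% → Jefferson
Jefferson wins overall and in every student group — no reversal.

Yes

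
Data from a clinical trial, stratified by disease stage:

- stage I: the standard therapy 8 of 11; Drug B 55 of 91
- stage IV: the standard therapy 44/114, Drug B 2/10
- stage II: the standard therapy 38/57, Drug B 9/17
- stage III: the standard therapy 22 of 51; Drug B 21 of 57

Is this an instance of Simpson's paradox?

Yes

Stage I: the standard therapy 8/11 = 72.7%, Drug B 55/91 = 60.4% → the standard therapy
Stage IV: the standard therapy 44/114 = 38.6%, Drug B 2/10 = 20.0% → the standard therapy
Stage II: the standard therapy 38/57 = 66.7%, Drug B 9/17 = 52.9% → the standard therapy
Stage III: the standard therapy 22/51 = 43.1%, Drug B 21/57 = 36.8% → the standard therapy
Overall: the standard therapy 112/233 = 48.1%, Drug B 87/175 = 49.7% → Drug B
The standard therapy wins each disease group but Drug B wins overall — the comparison reverses. The standard therapy's patients skew toward stage IV, which has a lower base rate.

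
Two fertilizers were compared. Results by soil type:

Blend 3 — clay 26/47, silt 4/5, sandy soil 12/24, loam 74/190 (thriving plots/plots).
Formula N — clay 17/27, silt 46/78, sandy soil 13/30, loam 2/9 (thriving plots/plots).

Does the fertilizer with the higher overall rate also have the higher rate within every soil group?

No

Clay: Blend 3 26/47 = 55.3%, Formula N 17/27 = 63.0% → Formula N
Silt: Blend 3 4/5 = 80.0%, Formula N 46/78 = 59.0% → Blend 3
Sandy soil: Blend 3 12/24 = 50.0%, Formula N 13/30 = 43.3% → Blend 3
Loam: Blend 3 74/190 = 38.9%, Formula N 2/9 = 22.2% → Blend 3
Overall: Blend 3 116/266 = 43.6%, Formula N 78/144 = 54.2% → Formula N
Neither sweeps: Blend 3 wins 3 of 4 groups, Formula N wins 1. Formula N wins overall but not every group — no Simpson reversal.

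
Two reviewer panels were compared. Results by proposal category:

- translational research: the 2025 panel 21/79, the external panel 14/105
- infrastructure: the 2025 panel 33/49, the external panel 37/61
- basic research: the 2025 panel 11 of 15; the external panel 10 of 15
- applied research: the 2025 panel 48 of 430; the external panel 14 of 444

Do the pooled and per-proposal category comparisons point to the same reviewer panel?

Yes

Translational research: the 2025 panel 21/79 = 26.6%, the external panel 14/105 = 13.3% → the 2025 panel
Infrastructure: the 2025 panel 33/49 = 67.3%, the external panel 37/61 = 60.7% → the 2025 panel
Basic research: the 2025 panel 11/15 = 73.3%, the external panel 10/15 = 66.7% → the 2025 panel
Applied research: the 2025 panel 48/430 = 11.2%, the external panel 14/444 = 3.2% → the 2025 panel
Overall: the 2025 panel 113/573 = 19.7%, the external panel 75/625 = 12.0% → the 2025 panel
The 2025 panel wins overall and in every proposal group — no reversal.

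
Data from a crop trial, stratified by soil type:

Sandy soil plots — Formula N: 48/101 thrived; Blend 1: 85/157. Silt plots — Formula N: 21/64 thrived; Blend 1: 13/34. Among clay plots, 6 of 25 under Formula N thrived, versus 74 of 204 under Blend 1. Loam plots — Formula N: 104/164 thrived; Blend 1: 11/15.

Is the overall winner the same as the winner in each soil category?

Sandy soil: Formula N 48/101 = 47.5%, Blend 1 85/157 = 54.1% → Blend 1
Silt: Formula N 21/64 = 32.8%, Blend 1 13/34 = 38.2% → Blend 1
Clay: Formula N 6/25 = 24.0%, Blend 1 74/204 = 36.3% → Blend 1
Loam: Formula N 104/164 = 63.4%, Blend 1 11/15 = 73.3% → Blend 1
Overall: Formula N 179/354 = 50.6%, Blend 1 183/410 = 44.6% → Formula N
Blend 1 wins each soil group but Formula N wins overall — the comparison reverses. Blend 1's plots skew toward clay, which has a lower base rate.

No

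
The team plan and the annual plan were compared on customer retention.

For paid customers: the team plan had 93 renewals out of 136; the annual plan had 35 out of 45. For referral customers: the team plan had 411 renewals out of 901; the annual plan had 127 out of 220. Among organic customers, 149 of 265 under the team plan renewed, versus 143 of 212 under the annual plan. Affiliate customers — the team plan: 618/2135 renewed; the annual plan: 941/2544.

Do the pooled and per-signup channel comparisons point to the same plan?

Paid: the team plan 93/136 = 68.4%, the annual plan 35/45 = 77.8% → the annual plan
Referral: the team plan 411/901 = 45.6%, the annual plan 127/220 = 57.7% → the annual plan
Organic: the team plan 149/265 = 56.2%, the annual plan 143/212 = 67.5% → the annual plan
Affiliate: the team plan 618/2135 = 28.9%, the annual plan 941/2544 = 37.0% → the annual plan
Overall: the team plan 1271/3437 = 37.0%, the annual plan 1246/3021 = 41.2% → the annual plan
The annual plan wins overall and in every signup group — no reversal.

Yes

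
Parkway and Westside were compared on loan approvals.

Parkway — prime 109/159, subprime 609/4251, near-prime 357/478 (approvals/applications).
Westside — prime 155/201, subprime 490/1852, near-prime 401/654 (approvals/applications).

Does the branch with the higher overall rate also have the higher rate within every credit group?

No

Prime: Parkway 109/159 = 68.6%, Westside 155/201 = 77.1% → Westside
Subprime: Parkway 609/4251 = 14.3%, Westside 490/1852 = 26.5% → Westside
Near-prime: Parkway 357/478 = 74.7%, Westside 401/654 = 61.3% → Parkway
Overall: Parkway 1075/4888 = 22.0%, Westside 1046/2707 = 38.6% → Westside
Neither sweeps: Parkway wins 1 of 3 groups, Westside wins 2. Westside wins overall but not every group — no Simpson reversal.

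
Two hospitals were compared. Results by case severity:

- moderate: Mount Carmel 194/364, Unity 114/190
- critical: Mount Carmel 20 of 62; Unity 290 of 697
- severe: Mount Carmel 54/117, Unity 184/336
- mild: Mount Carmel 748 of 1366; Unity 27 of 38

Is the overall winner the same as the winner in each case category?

Moderate: Mount Carmel 194/364 = 53.3%, Unity 114/190 = 60.0% → Unity
Critical: Mount Carmel 20/62 = 32.3%, Unity 290/697 = 41.6% → Unity
Severe: Mount Carmel 54/117 = 46.2%, Unity 184/336 = 54.8% → Unity
Mild: Mount Carmel 748/1366 = 54.8%, Unity 27/38 = 71.1% → Unity
Overall: Mount Carmel 1016/1909 = 53.2%, Unity 615/1261 = 48.8% → Mount Carmel
Unity wins each case group but Mount Carmel wins overall — the comparison reverses. Unity's patients skew toward critical, which has a lower base rate.

No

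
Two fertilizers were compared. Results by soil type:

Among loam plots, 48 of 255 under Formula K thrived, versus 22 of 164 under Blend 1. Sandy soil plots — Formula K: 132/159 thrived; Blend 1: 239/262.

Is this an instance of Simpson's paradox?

No

Loam: Formula K 48/255 = 18.8%, Blend 1 22/164 = 13.4% → Formula K
Sandy soil: Formula K 132/159 = 83.0%, Blend 1 239/262 = 91.2% → Blend 1
Overall: Formula K 180/414 = 43.5%, Blend 1 261/426 = 61.3% → Blend 1
Neither sweeps: Formula K wins 1 of 2 groups, Blend 1 wins 1. Blend 1 wins overall but not every group — no Simpson reversal.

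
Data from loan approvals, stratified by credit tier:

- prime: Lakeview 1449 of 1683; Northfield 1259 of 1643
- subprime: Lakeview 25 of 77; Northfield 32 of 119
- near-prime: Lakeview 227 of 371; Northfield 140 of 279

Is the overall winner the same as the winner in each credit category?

Prime: Lakeview 1449/1683 = 86.1%, Northfield 1259/1643 = 76.6% → Lakeview
Subprime: Lakeview 25/77 = 32.5%, Northfield 32/119 = 26.9% → Lakeview
Near-prime: Lakeview 227/371 = 61.2%, Northfield 140/279 = 50.2% → Lakeview
Overall: Lakeview 1701/2131 = 79.8%, Northfield 1431/2041 = 70.1% → Lakeview
Lakeview wins overall and in every credit group — no reversal.

Yes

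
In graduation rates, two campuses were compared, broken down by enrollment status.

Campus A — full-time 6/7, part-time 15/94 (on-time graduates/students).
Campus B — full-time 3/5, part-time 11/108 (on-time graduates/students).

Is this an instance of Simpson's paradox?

Full-time: Campus A 6/7 = 85.7%, Campus B 3/5 = 60.0% → Campus A
Part-time: Campus A 15/94 = 16.0%, Campus B 11/108 = 10.2% → Campus A
Overall: Campus A 21/101 = 20.8%, Campus B 14/113 = 12.4% → Campus A
Campus A wins overall and in every enrollment group — no reversal.

No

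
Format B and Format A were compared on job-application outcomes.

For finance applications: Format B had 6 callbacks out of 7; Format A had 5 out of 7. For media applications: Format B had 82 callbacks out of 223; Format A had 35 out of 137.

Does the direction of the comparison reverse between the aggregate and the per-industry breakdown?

Finance: Format B 6/7 = 85.7%, Format A 5/7 = 71.4% → Format B
Media: Format B 82/223 = 36.8%, Format A 35/137 = 25.5% → Format B
Overall: Format B 88/230 = 38.3%, Format A 40/144 = 27.8% → Format B
Format B wins overall and in every industry group — no reversal.

No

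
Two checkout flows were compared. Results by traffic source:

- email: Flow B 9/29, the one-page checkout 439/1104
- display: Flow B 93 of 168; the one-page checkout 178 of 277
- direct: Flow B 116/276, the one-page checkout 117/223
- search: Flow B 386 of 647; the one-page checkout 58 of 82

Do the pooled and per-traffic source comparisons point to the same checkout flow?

No

Email: Flow B 9/29 = 31.0%, the one-page checkout 439/1104 = 39.8% → the one-page checkout
Display: Flow B 93/168 = 55.4%, the one-page checkout 178/277 = 64.3% → the one-page checkout
Direct: Flow B 116/276 = 42.0%, the one-page checkout 117/223 = 52.5% → the one-page checkout
Search: Flow B 386/647 = 59.7%, the one-page checkout 58/82 = 70.7% → the one-page checkout
Overall: Flow B 604/1120 = 53.9%, the one-page checkout 792/1686 = 47.0% → Flow B
The one-page checkout wins each traffic group but Flow B wins overall — the comparison reverses. The one-page checkout's sessions skew toward email, which has a lower base rate.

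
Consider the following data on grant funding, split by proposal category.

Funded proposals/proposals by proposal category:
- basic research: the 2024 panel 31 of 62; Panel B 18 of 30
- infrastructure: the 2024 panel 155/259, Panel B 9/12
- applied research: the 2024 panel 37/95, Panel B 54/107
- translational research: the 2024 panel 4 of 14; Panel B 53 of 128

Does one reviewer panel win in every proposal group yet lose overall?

Yes

Basic research: the 2024 panel 31/62 = 50.0%, Panel B 18/30 = 60.0% → Panel B
Infrastructure: the 2024 panel 155/259 = 59.8%, Panel B 9/12 = 75.0% → Panel B
Applied research: the 2024 panel 37/95 = 38.9%, Panel B 54/107 = 50.5% → Panel B
Translational research: the 2024 panel 4/14 = 28.6%, Panel B 53/128 = 41.4% → Panel B
Overall: the 2024 panel 227/430 = 52.8%, Panel B 134/277 = 48.4% → the 2024 panel
Panel B wins each proposal group but the 2024 panel wins overall — the comparison reverses. Panel B's proposals skew toward translational research, which has a lower base rate.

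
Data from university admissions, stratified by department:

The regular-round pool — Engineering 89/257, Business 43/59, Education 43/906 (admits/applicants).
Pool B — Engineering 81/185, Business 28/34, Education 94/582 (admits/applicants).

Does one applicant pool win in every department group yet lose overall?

Engineering: the regular-round pool 89/257 = 34.6%, Pool B 81/185 = 43.8% → Pool B
Business: the regular-round pool 43/59 = 72.9%, Pool B 28/34 = 82.4% → Pool B
Education: the regular-round pool 43/906 = 4.7%, Pool B 94/582 = 16.2% → Pool B
Overall: the regular-round pool 175/1222 = 14.3%, Pool B 203/801 = 25.3% → Pool B
Pool B wins overall and in every department group — no reversal.

No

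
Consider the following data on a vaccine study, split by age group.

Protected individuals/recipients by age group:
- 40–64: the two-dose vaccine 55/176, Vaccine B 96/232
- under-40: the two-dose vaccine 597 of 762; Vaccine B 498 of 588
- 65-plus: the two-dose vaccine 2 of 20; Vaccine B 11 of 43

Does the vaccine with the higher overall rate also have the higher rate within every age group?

40–64: the two-dose vaccine 55/176 = 31.2%, Vaccine B 96/232 = 41.4% → Vaccine B
Under-40: the two-dose vaccine 597/762 = 78.3%, Vaccine B 498/588 = 84.7% → Vaccine B
65-plus: the two-dose vaccine 2/20 = 10.0%, Vaccine B 11/43 = 25.6% → Vaccine B
Overall: the two-dose vaccine 654/958 = 68.3%, Vaccine B 605/863 = 70.1% → Vaccine B
Vaccine B wins overall and in every age group — no reversal.

Yes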